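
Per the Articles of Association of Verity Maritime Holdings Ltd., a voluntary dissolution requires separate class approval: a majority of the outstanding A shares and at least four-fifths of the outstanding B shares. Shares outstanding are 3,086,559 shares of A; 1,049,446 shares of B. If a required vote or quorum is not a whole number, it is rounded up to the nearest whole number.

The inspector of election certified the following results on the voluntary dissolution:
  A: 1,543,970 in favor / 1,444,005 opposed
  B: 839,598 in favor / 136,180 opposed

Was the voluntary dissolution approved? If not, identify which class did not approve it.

A: a majority of 3086559 is 1543280; 1,543,280 required, 1,543,970 in favor — approved.
B: 4/5 of 1049446 = 839556.80, rounded up to 839557; 839,557 required, 839,598 in favor — approved.

Approved — every class gave the required vote.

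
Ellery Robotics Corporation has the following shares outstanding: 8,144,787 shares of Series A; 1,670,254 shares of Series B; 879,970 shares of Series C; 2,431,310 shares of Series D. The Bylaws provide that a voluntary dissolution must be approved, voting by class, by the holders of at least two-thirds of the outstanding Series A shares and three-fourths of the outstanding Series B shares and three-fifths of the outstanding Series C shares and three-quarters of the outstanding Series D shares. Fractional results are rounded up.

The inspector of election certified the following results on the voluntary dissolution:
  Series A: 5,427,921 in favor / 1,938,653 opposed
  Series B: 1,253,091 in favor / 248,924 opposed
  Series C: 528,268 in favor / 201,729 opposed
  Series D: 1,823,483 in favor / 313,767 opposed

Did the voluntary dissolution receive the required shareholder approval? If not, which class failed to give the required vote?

Series A: 2/3 of 8144787 = 5429858; 5,429,858 required, 5,427,921 in favor — not approved.
Series B: 3/4 of 1670254 = 1252690.50, rounded up to 1252691; 1,252,691 required, 1,253,091 in favor — approved.
Series C: 3/5 of 879970 = 527982; 527,982 required, 528,268 in favor — approved.
Series D: 3/4 of 2431310 = 1823482.50, rounded up to 1823483; 1,823,483 required, 1,823,483 in favor — approved.

Not approved — the Series A shares did not give the required vote.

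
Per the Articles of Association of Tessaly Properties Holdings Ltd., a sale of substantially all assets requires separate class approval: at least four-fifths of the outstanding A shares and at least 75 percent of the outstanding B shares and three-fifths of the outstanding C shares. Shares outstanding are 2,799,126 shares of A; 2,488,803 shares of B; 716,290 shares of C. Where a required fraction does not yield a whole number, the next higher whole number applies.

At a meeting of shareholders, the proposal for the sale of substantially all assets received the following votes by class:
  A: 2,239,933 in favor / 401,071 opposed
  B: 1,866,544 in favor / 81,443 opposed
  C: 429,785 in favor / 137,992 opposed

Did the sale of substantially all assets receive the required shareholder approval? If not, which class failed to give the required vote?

Not approved — the B shares did not give the required vote.

A: 4/5 of 2799126 = 2239300.80, rounded up to 2239301; 2,239,301 required, 2,239,933 in favor — approved.
B: 3/4 of 2488803 = 1866602.25, rounded up to 1866603; 1,866,603 required, 1,866,544 in favor — not approved.
C: 3/5 of 716290 = 429774; 429,774 required, 429,785 in favor — approved.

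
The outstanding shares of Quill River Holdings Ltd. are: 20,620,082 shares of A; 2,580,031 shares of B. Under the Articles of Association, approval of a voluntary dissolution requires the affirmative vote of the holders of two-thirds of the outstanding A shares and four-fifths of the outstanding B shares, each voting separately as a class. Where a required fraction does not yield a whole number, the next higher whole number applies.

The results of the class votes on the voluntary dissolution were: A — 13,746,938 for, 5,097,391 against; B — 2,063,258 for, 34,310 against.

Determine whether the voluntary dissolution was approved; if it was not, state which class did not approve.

A: 2/3 of 20620082 = 13746721.33, rounded up to 13746722; 13,746,722 required, 13,746,938 in favor — approved.
B: 4/5 of 2580031 = 2064024.80, rounded up to 2064025; 2,064,025 required, 2,063,258 in favor — not approved.

Not approved — the B shares did not give the required vote.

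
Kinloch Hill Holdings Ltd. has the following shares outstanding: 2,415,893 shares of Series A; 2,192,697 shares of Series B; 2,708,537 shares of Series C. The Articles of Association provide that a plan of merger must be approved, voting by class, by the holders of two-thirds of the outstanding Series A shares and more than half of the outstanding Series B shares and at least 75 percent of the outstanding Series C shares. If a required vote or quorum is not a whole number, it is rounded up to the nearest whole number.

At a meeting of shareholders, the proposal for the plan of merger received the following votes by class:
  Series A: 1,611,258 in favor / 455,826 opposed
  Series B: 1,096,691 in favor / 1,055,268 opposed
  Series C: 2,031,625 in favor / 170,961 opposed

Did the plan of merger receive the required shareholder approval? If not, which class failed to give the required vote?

Series A: 2/3 of 2415893 = 1610595.33, rounded up to 1610596; 1,610,596 required, 1,611,258 in favor — approved.
Series B: a majority of 2192697 is 1096349; 1,096,349 required, 1,096,691 in favor — approved.
Series C: 3/4 of 2708537 = 2031402.75, rounded up to 2031403; 2,031,403 required, 2,031,625 in favor — approved.

Approved — every class gave the required vote.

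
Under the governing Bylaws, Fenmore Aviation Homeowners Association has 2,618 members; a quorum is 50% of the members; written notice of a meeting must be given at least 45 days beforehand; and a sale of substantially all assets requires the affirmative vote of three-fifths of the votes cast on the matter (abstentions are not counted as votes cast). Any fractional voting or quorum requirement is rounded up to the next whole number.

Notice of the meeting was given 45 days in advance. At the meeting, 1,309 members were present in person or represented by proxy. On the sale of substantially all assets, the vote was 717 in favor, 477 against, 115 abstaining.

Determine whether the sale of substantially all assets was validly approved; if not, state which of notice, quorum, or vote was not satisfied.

Valid — all requirements satisfied.

Notice: 45 days given; 45 required. Satisfied.
Quorum: 50% of 2,618 = 1,309; 1,309 present. Satisfied.
Vote: requires three-fifths of the votes cast (1,309 − 115 abstaining = 1,194); 3/5 of 1194 = 716.40, rounded up to 717, so 717 needed; 717 in favor. Satisfied.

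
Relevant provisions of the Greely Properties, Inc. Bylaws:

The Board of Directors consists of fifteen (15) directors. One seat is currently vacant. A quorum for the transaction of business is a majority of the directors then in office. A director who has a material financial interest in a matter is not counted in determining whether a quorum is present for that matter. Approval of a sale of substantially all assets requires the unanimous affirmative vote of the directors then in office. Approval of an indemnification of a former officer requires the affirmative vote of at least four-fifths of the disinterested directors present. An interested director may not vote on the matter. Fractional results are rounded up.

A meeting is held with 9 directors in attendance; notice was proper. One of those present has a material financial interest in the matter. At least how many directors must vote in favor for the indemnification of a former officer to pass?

The indemnification of a former officer requires four-fifths of the disinterested directors present (9 − 1 = 8).
4/5 of 8 = 6.40, rounded up to 7.

7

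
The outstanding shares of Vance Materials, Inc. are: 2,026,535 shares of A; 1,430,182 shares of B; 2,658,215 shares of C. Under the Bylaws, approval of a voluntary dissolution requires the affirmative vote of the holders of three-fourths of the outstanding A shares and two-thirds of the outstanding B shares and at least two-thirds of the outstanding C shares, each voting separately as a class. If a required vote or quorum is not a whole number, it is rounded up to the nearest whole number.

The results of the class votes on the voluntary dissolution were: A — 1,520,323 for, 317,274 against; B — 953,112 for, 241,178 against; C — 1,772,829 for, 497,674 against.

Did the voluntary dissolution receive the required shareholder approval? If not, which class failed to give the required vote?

Not approved — the B shares did not give the required vote.

A: 3/4 of 2026535 = 1519901.25, rounded up to 1519902; 1,519,902 required, 1,520,323 in favor — approved.
B: 2/3 of 1430182 = 953454.67, rounded up to 953455; 953,455 required, 953,112 in favor — not approved.
C: 2/3 of 2658215 = 1772143.33, rounded up to 1772144; 1,772,144 required, 1,772,829 in favor — approved.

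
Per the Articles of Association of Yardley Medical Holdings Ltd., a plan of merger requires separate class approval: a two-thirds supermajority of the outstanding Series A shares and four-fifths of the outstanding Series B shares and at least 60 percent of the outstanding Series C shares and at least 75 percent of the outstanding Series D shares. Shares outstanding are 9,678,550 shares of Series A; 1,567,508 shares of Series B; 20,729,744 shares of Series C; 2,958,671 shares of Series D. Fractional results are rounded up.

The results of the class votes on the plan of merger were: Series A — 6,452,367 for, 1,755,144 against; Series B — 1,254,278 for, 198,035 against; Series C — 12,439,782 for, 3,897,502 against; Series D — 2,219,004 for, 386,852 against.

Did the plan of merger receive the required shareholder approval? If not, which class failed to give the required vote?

Approved — every class gave the required vote.

Series A: 2/3 of 9678550 = 6452366.67, rounded up to 6452367; 6,452,367 required, 6,452,367 in favor — approved.
Series B: 4/5 of 1567508 = 1254006.40, rounded up to 1254007; 1,254,007 required, 1,254,278 in favor — approved.
Series C: 3/5 of 20729744 = 12437846.40, rounded up to 12437847; 12,437,847 required, 12,439,782 in favor — approved.
Series D: 3/4 of 2958671 = 2219003.25, rounded up to 2219004; 2,219,004 required, 2,219,004 in favor — approved.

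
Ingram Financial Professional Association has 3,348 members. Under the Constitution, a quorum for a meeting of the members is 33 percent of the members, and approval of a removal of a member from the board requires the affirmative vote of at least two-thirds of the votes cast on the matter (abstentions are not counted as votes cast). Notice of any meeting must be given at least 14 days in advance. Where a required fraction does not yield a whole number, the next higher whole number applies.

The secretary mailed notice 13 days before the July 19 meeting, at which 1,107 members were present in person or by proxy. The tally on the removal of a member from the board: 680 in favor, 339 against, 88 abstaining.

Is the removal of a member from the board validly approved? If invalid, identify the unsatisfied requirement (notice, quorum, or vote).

Invalid — notice requirement not satisfied.

Notice: 13 days given; 14 required. Not satisfied.
Quorum: 33% of 3,348 = 1,104.84, rounded up to 1,105; 1,107 present. Satisfied.
Vote: requires two-thirds of the votes cast (1,107 − 88 abstaining = 1,019); 2/3 of 1019 = 679.33, rounded up to 680, so 680 needed; 680 in favor. Satisfied.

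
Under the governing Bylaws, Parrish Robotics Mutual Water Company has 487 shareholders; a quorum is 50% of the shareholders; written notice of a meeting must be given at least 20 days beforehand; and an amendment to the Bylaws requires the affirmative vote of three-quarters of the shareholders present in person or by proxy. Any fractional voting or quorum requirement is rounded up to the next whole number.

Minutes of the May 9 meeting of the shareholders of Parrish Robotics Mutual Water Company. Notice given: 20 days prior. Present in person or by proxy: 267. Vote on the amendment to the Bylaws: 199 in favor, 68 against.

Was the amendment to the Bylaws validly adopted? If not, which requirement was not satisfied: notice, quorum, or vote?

Invalid — vote requirement not satisfied.

Notice: 20 days given; 20 required. Satisfied.
Quorum: 50% of 487 = 243.50, rounded up to 244; 267 present. Satisfied.
Vote: requires three-fourths of those present (267); 3/4 of 267 = 200.25, rounded up to 201, so 201 needed; 199 in favor. Not satisfied.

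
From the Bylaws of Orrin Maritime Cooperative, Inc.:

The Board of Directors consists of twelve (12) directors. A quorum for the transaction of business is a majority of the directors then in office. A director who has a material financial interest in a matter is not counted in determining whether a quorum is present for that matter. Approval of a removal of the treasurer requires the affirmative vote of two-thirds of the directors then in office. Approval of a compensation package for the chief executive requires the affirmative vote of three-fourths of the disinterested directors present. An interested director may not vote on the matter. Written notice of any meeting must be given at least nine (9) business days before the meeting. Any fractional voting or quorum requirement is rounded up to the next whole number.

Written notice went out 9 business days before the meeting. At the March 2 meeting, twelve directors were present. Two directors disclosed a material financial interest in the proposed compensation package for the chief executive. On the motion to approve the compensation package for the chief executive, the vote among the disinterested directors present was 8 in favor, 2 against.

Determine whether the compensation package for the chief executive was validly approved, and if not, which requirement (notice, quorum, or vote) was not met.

Valid — all requirements satisfied.

Notice: 9 business days given; 9 required (9 ≥ 9). Satisfied.
Quorum: 12 present, but the 2 interested directors do not count, leaving 10. Quorum is 7. Satisfied.
Vote: the compensation package for the chief executive requires three-fourths of the disinterested directors present (12 − 2 = 10). 3/4 of 10 = 7.50, rounded up to 8, so 8 affirmative votes are needed; 8 voted in favor. Satisfied.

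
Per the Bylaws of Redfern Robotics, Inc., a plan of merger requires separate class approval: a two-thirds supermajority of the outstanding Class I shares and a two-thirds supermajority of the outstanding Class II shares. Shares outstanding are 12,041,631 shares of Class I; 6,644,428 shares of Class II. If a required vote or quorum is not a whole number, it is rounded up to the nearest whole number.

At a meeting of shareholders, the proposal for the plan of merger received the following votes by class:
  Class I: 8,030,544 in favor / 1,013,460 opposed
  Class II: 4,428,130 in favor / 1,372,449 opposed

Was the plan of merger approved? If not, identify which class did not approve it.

Not approved — the Class II shares did not give the required vote.

Class I: 2/3 of 12041631 = 8027754; 8,027,754 required, 8,030,544 in favor — approved.
Class II: 2/3 of 6644428 = 4429618.67, rounded up to 4429619; 4,429,619 required, 4,428,130 in favor — not approved.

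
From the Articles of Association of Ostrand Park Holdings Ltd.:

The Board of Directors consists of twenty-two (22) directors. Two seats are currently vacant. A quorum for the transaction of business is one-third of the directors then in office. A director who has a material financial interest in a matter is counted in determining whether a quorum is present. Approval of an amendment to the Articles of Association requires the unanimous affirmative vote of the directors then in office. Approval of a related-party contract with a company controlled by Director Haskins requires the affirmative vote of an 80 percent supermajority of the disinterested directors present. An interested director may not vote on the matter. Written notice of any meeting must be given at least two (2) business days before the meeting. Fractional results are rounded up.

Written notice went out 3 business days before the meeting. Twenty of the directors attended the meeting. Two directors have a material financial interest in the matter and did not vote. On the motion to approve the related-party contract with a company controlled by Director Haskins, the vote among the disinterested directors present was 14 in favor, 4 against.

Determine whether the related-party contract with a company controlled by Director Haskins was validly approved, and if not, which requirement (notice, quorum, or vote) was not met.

Invalid — vote requirement not satisfied.

Notice: 3 business days given; 2 required (3 ≥ 2). Satisfied.
Quorum: 20 present (interested directors count toward quorum); quorum is 7. Satisfied.
Vote: the related-party contract with a company controlled by Director Haskins requires four-fifths of the disinterested directors present (20 − 2 = 18). 4/5 of 18 = 14.40, rounded up to 15, so 15 affirmative votes are needed; 14 voted in favor. Not satisfied.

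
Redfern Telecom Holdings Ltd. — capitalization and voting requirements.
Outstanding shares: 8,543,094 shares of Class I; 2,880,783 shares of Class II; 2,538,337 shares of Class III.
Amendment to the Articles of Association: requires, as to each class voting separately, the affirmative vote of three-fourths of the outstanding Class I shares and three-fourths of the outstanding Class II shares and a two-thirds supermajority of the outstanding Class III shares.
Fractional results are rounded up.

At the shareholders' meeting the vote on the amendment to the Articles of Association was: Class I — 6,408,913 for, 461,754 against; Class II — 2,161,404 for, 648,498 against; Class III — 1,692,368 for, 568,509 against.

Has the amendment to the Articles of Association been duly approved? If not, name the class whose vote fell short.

Class I: 3/4 of 8543094 = 6407320.50, rounded up to 6407321; 6,407,321 required, 6,408,913 in favor — approved.
Class II: 3/4 of 2880783 = 2160587.25, rounded up to 2160588; 2,160,588 required, 2,161,404 in favor — approved.
Class III: 2/3 of 2538337 = 1692224.67, rounded up to 1692225; 1,692,225 required, 1,692,368 in favor — approved.

Approved — every class gave the required vote.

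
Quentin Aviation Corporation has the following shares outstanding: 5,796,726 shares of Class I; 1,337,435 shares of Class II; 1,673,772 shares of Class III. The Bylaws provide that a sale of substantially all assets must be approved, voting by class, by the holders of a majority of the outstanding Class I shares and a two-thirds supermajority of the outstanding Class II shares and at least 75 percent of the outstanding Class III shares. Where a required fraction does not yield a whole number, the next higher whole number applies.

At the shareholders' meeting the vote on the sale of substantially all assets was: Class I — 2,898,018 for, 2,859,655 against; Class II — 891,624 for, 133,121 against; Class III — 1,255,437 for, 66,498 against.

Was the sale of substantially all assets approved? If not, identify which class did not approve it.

Class I: a majority of 5796726 is 2898364; 2,898,364 required, 2,898,018 in favor — not approved.
Class II: 2/3 of 1337435 = 891623.33, rounded up to 891624; 891,624 required, 891,624 in favor — approved.
Class III: 3/4 of 1673772 = 1255329; 1,255,329 required, 1,255,437 in favor — approved.

Not approved — the Class I shares did not give the required vote.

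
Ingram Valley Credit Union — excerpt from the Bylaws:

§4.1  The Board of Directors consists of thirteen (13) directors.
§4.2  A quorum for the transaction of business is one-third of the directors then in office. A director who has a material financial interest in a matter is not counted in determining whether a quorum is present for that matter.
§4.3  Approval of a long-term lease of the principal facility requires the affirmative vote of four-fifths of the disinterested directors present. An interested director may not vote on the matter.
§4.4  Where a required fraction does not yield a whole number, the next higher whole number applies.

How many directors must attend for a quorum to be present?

1/3 of 13 = 4.33, rounded up to 5.

5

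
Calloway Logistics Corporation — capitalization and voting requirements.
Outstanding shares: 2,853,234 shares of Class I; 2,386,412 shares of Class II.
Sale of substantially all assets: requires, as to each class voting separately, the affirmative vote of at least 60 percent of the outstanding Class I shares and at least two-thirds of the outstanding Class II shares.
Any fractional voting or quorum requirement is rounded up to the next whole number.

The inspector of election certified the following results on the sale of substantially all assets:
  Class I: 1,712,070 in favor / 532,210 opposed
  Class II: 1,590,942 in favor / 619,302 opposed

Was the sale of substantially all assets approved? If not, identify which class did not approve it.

Class I: 3/5 of 2853234 = 1711940.40, rounded up to 1711941; 1,711,941 required, 1,712,070 in favor — approved.
Class II: 2/3 of 2386412 = 1590941.33, rounded up to 1590942; 1,590,942 required, 1,590,942 in favor — approved.

Approved — every class gave the required vote.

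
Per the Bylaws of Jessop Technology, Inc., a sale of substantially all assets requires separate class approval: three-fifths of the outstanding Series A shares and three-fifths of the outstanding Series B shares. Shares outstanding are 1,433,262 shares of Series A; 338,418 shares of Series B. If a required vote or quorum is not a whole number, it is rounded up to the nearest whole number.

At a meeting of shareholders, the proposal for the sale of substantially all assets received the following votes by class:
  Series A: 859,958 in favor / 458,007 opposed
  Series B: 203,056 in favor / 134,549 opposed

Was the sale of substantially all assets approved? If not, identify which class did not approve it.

Approved — every class gave the required vote.

Series A: 3/5 of 1433262 = 859957.20, rounded up to 859958; 859,958 required, 859,958 in favor — approved.
Series B: 3/5 of 338418 = 203050.80, rounded up to 203051; 203,051 required, 203,056 in favor — approved.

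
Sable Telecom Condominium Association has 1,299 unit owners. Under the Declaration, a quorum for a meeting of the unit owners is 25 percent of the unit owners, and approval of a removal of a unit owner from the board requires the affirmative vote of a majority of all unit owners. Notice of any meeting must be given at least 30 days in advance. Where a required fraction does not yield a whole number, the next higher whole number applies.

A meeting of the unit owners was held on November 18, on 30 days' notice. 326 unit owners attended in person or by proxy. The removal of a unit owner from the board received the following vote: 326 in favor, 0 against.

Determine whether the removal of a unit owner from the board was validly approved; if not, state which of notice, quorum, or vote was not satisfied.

Invalid — vote requirement not satisfied.

Notice: 30 days given; 30 required. Satisfied.
Quorum: 25% of 1,299 = 324.75, rounded up to 325; 326 present. Satisfied.
Vote: requires a majority of all unit owners (1,299); a majority of 1299 is 650, so 650 needed; 326 in favor. Not satisfied.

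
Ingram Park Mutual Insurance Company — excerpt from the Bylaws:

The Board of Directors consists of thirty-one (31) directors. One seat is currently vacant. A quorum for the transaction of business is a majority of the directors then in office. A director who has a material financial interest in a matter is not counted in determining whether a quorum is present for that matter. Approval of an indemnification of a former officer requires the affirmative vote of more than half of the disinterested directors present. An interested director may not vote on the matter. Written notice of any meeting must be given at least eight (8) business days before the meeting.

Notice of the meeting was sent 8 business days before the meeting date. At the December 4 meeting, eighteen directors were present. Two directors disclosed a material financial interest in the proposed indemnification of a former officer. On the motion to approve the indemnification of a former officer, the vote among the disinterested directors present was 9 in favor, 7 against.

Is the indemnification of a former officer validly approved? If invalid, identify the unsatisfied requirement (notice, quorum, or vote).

Valid — all requirements satisfied.

Notice: 8 business days given; 8 required (8 ≥ 8). Satisfied.
Quorum: 18 present, but the 2 interested directors do not count, leaving 16. Quorum is 16. Satisfied.
Vote: the indemnification of a former officer requires a majority of the disinterested directors present (18 − 2 = 16). A majority of 16 is 9, so 9 affirmative votes are needed; 9 voted in favor. Satisfied.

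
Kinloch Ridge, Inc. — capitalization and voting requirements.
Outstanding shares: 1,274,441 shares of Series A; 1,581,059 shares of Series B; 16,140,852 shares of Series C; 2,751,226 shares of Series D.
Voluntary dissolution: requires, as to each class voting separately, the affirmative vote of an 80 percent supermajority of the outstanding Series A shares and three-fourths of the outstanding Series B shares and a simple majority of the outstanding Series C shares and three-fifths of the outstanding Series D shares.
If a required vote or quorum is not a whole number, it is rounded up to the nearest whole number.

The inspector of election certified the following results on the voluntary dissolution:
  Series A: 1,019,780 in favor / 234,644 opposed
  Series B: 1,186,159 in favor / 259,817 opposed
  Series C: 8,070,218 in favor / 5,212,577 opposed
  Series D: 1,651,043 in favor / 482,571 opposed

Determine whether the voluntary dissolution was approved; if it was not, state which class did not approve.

Series A: 4/5 of 1274441 = 1019552.80, rounded up to 1019553; 1,019,553 required, 1,019,780 in favor — approved.
Series B: 3/4 of 1581059 = 1185794.25, rounded up to 1185795; 1,185,795 required, 1,186,159 in favor — approved.
Series C: a majority of 16140852 is 8070427; 8,070,427 required, 8,070,218 in favor — not approved.
Series D: 3/5 of 2751226 = 1650735.60, rounded up to 1650736; 1,650,736 required, 1,651,043 in favor — approved.

Not approved — the Series C shares did not give the required vote.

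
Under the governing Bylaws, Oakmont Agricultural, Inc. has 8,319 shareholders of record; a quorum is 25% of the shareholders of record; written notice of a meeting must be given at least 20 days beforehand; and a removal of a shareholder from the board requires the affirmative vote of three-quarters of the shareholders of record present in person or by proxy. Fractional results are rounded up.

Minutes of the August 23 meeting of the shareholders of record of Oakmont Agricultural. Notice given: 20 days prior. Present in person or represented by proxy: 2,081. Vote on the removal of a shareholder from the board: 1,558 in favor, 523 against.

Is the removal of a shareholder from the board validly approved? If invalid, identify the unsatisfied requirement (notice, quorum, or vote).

Invalid — vote requirement not satisfied.

Notice: 20 days given; 20 required. Satisfied.
Quorum: 25% of 8,319 = 2,079.75, rounded up to 2,080; 2,081 present. Satisfied.
Vote: requires three-fourths of those present (2,081); 3/4 of 2081 = 1560.75, rounded up to 1561, so 1,561 needed; 1,558 in favor. Not satisfied.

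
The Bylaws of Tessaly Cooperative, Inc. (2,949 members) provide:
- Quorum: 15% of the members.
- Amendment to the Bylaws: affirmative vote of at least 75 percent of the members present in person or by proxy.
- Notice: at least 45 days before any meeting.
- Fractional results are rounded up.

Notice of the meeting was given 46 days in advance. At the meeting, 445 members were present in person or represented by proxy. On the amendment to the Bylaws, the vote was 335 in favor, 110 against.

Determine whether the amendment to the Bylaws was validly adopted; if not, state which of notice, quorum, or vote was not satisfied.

Valid — all requirements satisfied.

Notice: 46 days given; 45 required. Satisfied.
Quorum: 15% of 2,949 = 442.35, rounded up to 443; 445 present. Satisfied.
Vote: requires three-fourths of those present (445); 3/4 of 445 = 333.75, rounded up to 334, so 334 needed; 335 in favor. Satisfied.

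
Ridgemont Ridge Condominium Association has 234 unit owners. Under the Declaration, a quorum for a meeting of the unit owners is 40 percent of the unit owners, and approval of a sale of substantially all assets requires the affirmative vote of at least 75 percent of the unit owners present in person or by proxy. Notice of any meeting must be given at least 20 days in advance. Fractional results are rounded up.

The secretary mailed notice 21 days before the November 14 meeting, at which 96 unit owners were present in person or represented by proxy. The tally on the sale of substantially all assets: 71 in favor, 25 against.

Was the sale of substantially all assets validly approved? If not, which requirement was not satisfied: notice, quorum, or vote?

Invalid — vote requirement not satisfied.

Notice: 21 days given; 20 required. Satisfied.
Quorum: 40% of 234 = 93.60, rounded up to 94; 96 present. Satisfied.
Vote: requires three-fourths of those present (96); 3/4 of 96 = 72, so 72 needed; 71 in favor. Not satisfied.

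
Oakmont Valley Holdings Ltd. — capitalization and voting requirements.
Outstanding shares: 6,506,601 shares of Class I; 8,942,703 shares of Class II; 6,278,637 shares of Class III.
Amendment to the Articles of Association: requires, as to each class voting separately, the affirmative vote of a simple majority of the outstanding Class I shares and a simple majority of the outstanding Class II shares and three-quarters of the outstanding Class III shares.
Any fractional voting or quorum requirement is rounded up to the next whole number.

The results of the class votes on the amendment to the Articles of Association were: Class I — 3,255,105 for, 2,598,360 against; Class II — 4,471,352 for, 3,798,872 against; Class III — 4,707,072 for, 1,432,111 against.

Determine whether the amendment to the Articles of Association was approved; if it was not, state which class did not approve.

Not approved — the Class III shares did not give the required vote.

Class I: a majority of 6506601 is 3253301; 3,253,301 required, 3,255,105 in favor — approved.
Class II: a majority of 8942703 is 4471352; 4,471,352 required, 4,471,352 in favor — approved.
Class III: 3/4 of 6278637 = 4708977.75, rounded up to 4708978; 4,708,978 required, 4,707,072 in favor — not approved.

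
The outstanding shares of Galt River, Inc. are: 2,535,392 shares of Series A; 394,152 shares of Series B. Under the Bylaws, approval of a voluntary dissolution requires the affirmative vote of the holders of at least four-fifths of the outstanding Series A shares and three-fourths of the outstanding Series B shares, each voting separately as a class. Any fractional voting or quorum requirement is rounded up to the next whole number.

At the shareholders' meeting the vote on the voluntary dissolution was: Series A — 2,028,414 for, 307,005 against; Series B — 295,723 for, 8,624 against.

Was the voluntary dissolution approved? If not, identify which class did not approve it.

Approved — every class gave the required vote.

Series A: 4/5 of 2535392 = 2028313.60, rounded up to 2028314; 2,028,314 required, 2,028,414 in favor — approved.
Series B: 3/4 of 394152 = 295614; 295,614 required, 295,723 in favor — approved.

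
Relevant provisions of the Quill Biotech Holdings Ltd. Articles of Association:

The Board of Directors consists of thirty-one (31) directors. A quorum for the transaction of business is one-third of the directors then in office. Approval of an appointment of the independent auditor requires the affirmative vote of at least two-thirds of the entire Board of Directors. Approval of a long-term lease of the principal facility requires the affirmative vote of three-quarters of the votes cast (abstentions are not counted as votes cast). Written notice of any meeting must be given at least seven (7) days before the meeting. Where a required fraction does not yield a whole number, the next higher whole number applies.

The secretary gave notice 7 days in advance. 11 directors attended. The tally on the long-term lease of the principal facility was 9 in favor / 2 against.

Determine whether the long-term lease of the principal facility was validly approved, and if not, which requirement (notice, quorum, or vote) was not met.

Notice: 7 days given; 7 required (7 ≥ 7). Satisfied.
Quorum: 11 present; quorum is 11. Satisfied.
Vote: the long-term lease of the principal facility requires three-fourths of the votes cast (11). 3/4 of 11 = 8.25, rounded up to 9, so 9 affirmative votes are needed; 9 voted in favor. Satisfied.

Valid — all requirements satisfied.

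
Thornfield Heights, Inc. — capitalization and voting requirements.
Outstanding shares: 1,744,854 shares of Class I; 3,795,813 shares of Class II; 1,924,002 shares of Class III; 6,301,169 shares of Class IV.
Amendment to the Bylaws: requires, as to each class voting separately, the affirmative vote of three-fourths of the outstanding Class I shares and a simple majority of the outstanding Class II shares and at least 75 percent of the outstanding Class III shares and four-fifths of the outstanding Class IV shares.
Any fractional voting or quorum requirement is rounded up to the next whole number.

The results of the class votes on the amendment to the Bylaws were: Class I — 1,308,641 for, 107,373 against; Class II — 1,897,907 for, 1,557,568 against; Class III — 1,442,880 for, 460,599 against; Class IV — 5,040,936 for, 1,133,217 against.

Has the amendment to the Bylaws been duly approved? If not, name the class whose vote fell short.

Class I: 3/4 of 1744854 = 1308640.50, rounded up to 1308641; 1,308,641 required, 1,308,641 in favor — approved.
Class II: a majority of 3795813 is 1897907; 1,897,907 required, 1,897,907 in favor — approved.
Class III: 3/4 of 1924002 = 1443001.50, rounded up to 1443002; 1,443,002 required, 1,442,880 in favor — not approved.
Class IV: 4/5 of 6301169 = 5040935.20, rounded up to 5040936; 5,040,936 required, 5,040,936 in favor — approved.

Not approved — the Class III shares did not give the required vote.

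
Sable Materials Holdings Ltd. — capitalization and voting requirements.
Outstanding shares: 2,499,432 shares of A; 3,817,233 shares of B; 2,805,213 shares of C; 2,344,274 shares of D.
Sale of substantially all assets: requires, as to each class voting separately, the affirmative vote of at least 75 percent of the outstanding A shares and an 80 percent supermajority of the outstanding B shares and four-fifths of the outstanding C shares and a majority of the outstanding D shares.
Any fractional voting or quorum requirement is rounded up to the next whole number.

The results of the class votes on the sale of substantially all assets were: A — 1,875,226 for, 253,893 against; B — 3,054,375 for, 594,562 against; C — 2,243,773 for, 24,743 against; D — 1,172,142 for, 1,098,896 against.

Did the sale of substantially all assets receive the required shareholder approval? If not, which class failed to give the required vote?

A: 3/4 of 2499432 = 1874574; 1,874,574 required, 1,875,226 in favor — approved.
B: 4/5 of 3817233 = 3053786.40, rounded up to 3053787; 3,053,787 required, 3,054,375 in favor — approved.
C: 4/5 of 2805213 = 2244170.40, rounded up to 2244171; 2,244,171 required, 2,243,773 in favor — not approved.
D: a majority of 2344274 is 1172138; 1,172,138 required, 1,172,142 in favor — approved.

Not approved — the C shares did not give the required vote.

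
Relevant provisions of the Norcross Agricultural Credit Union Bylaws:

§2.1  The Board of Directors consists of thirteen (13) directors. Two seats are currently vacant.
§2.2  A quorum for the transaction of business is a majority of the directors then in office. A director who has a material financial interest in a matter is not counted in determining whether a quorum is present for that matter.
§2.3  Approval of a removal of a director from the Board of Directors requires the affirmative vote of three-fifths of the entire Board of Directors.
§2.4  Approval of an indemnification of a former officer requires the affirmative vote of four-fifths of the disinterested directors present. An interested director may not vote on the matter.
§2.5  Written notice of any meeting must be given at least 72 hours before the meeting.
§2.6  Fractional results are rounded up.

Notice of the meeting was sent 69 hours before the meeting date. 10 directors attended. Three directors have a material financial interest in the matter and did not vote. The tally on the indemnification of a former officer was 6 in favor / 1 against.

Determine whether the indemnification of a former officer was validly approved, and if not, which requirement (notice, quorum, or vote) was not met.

Notice: 69 hours given; 72 required (69 < 72). Not satisfied.
Quorum: 10 present, but the 3 interested directors do not count, leaving 7. Quorum is 6. Satisfied.
Vote: the indemnification of a former officer requires four-fifths of the disinterested directors present (10 − 3 = 7). 4/5 of 7 = 5.60, rounded up to 6, so 6 affirmative votes are needed; 6 voted in favor. Satisfied.

Invalid — notice requirement not satisfied.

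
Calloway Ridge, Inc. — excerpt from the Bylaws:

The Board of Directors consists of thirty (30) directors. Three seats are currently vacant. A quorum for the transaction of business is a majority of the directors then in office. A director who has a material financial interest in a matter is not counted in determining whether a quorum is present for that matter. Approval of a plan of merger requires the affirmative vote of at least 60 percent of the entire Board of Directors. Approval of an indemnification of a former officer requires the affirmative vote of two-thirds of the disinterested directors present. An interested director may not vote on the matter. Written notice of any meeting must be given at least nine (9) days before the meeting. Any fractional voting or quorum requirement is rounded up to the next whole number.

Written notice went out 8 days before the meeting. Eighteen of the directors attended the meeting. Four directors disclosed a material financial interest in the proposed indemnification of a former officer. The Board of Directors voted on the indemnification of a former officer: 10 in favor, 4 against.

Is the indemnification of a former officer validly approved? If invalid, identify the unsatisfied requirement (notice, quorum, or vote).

Notice: 8 days given; 9 required (8 < 9). Not satisfied.
Quorum: 18 present, but the 4 interested directors do not count, leaving 14. Quorum is 14. Satisfied.
Vote: the indemnification of a former officer requires two-thirds of the disinterested directors present (18 − 4 = 14). 2/3 of 14 = 9.33, rounded up to 10, so 10 affirmative votes are needed; 10 voted in favor. Satisfied.

Invalid — notice requirement not satisfied.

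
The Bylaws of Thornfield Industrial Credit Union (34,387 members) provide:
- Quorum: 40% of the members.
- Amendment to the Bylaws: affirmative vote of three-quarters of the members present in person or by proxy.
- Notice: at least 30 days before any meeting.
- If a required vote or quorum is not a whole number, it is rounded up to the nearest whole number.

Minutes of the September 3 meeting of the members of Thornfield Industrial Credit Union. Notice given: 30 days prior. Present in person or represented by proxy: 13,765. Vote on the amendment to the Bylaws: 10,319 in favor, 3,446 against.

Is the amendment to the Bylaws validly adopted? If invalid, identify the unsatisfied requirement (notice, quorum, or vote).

Invalid — vote requirement not satisfied.

Notice: 30 days given; 30 required. Satisfied.
Quorum: 40% of 34,387 = 13,754.80, rounded up to 13,755; 13,765 present. Satisfied.
Vote: requires three-fourths of those present (13,765); 3/4 of 13765 = 10323.75, rounded up to 10324, so 10,324 needed; 10,319 in favor. Not satisfied.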